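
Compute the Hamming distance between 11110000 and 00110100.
XOR = 11000100, count of 1s = 3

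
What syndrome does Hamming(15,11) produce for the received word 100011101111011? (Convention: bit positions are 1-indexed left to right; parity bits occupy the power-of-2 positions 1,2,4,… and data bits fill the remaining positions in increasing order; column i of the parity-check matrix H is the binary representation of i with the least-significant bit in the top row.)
Syndrome s = H · r^T (mod 2), r = 100011101111011:
  s[0] = (101010101010101)·(100011101111011) mod 2 = 1+0+0+0+1+0+1+0+1+0+1+0+0+0+1 mod 2 = 0
  s[1] = (011001100110011)·(100011101111011) mod 2 = 0+0+0+0+0+1+1+0+0+1+1+0+0+1+1 mod 2 = 0
  s[2] = (000111100001111)·(100011101111011) mod 2 = 0+0+0+0+1+1+1+0+0+0+0+1+0+1+1 mod 2 = 0
  s[3] = (000000011111111)·(100011101111011) mod 2 = 0+0+0+0+0+0+0+0+1+1+1+1+0+1+1 mod 2 = 0
Syndrome = 0000
s = 0: no error detected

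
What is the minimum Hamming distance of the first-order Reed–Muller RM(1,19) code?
d_min = 262144 (RM(1,19) has length 524288 and minimum distance 2^(m−1) = 262144).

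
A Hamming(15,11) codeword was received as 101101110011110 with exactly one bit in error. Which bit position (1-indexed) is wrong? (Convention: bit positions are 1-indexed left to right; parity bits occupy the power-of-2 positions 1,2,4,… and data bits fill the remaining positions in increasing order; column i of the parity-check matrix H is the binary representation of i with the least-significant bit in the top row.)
Syndrome s = H · r^T (mod 2), r = 101101110011110:
  s[0] = (101010101010101)·(101101110011110) mod 2 = 1+0+1+0+0+0+1+0+0+0+1+0+1+0+0 mod 2 = 1
  s[1] = (011001100110011)·(101101110011110) mod 2 = 0+0+1+0+0+1+1+0+0+0+1+0+0+1+0 mod 2 = 1
  s[2] = (000111100001111)·(101101110011110) mod 2 = 0+0+0+1+0+1+1+0+0+0+0+1+1+1+0 mod 2 = 0
  s[3] = (000000011111111)·(101101110011110) mod 2 = 0+0+0+0+0+0+0+1+0+0+1+1+1+1+0 mod 2 = 1
Syndrome = 1101
Column i of H is the binary representation of i, so the syndrome is the binary index of the flipped bit.
Read s = 1101 with s[0] as LSB: 1·2^0 + 1·2^1 + 0·2^2 + 1·2^3 = 11.
Error is at bit position 11.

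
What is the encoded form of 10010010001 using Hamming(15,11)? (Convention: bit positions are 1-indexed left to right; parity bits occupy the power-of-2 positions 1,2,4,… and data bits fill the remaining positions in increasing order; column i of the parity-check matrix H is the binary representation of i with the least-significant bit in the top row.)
Codeword c = d · G (mod 2), d = 10010010001:
  c[0] = d·G[:,0] = (10010010001)·(11011010101) mod 2 = 1+0+0+1+0+0+1+0+0+0+1 mod 2 = 0
  c[1] = d·G[:,1] = (10010010001)·(10110110011) mod 2 = 1+0+0+1+0+0+1+0+0+0+1 mod 2 = 0
  c[2] = d·G[:,2] = (10010010001)·(10000000000) mod 2 = 1+0+0+0+0+0+0+0+0+0+0 mod 2 = 1
  c[3] = d·G[:,3] = (10010010001)·(01110001111) mod 2 = 0+0+0+1+0+0+0+0+0+0+1 mod 2 = 0
  c[4] = d·G[:,4] = (10010010001)·(01000000000) mod 2 = 0+0+0+0+0+0+0+0+0+0+0 mod 2 = 0
  c[5] = d·G[:,5] = (10010010001)·(00100000000) mod 2 = 0+0+0+0+0+0+0+0+0+0+0 mod 2 = 0
  c[6] = d·G[:,6] = (10010010001)·(00010000000) mod 2 = 0+0+0+1+0+0+0+0+0+0+0 mod 2 = 1
  c[7] = d·G[:,7] = (10010010001)·(00001111111) mod 2 = 0+0+0+0+0+0+1+0+0+0+1 mod 2 = 0
  c[8] = d·G[:,8] = (10010010001)·(00001000000) mod 2 = 0+0+0+0+0+0+0+0+0+0+0 mod 2 = 0
  c[9] = d·G[:,9] = (10010010001)·(00000100000) mod 2 = 0+0+0+0+0+0+0+0+0+0+0 mod 2 = 0
  c[10] = d·G[:,10] = (10010010001)·(00000010000) mod 2 = 0+0+0+0+0+0+1+0+0+0+0 mod 2 = 1
  c[11] = d·G[:,11] = (10010010001)·(00000001000) mod 2 = 0+0+0+0+0+0+0+0+0+0+0 mod 2 = 0
  c[12] = d·G[:,12] = (10010010001)·(00000000100) mod 2 = 0+0+0+0+0+0+0+0+0+0+0 mod 2 = 0
  c[13] = d·G[:,13] = (10010010001)·(00000000010) mod 2 = 0+0+0+0+0+0+0+0+0+0+0 mod 2 = 0
  c[14] = d·G[:,14] = (10010010001)·(00000000001) mod 2 = 0+0+0+0+0+0+0+0+0+0+1 mod 2 = 1
Codeword = 001000100010001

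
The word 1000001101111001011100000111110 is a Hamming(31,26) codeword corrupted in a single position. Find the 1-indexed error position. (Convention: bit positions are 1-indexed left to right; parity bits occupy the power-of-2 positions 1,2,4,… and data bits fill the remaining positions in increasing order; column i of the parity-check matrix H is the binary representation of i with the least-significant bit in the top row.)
Syndrome s = H · r^T (mod 2), r = 1000001101111001011100000111110:
  s[0] = (1010101010101010101010101010101)·(1000001101111001011100000111110) mod 2 = 1+0+0+0+0+0+1+0+0+0+1+0+1+0+0+0+0+0+1+0+0+0+0+0+0+0+1+0+1+0+0 mod 2 = 1
  s[1] = (0110011001100110011001100110011)·(1000001101111001011100000111110) mod 2 = 0+0+0+0+0+0+1+0+0+1+1+0+0+0+0+0+0+1+1+0+0+0+0+0+0+1+1+0+0+1+0 mod 2 = 0
  s[2] = (0001111000011110000111100001111)·(1000001101111001011100000111110) mod 2 = 0+0+0+0+0+0+1+0+0+0+0+1+1+0+0+0+0+0+0+1+0+0+0+0+0+0+0+1+1+1+0 mod 2 = 1
  s[3] = (0000000111111110000000011111111)·(1000001101111001011100000111110) mod 2 = 0+0+0+0+0+0+0+1+0+1+1+1+1+0+0+0+0+0+0+0+0+0+0+0+0+1+1+1+1+1+0 mod 2 = 0
  s[4] = (0000000000000001111111111111111)·(1000001101111001011100000111110) mod 2 = 0+0+0+0+0+0+0+0+0+0+0+0+0+0+0+1+0+1+1+1+0+0+0+0+0+1+1+1+1+1+0 mod 2 = 1
Syndrome = 10101
Column i of H is the binary representation of i, so the syndrome is the binary index of the flipped bit.
Read s = 10101 with s[0] as LSB: 1·2^0 + 0·2^1 + 1·2^2 + 0·2^3 + 1·2^4 = 21.
Error is at bit position 21.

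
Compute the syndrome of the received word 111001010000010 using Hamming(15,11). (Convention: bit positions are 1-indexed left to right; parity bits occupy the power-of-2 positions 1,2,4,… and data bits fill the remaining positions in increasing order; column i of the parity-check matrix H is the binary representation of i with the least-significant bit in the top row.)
Syndrome s = H · r^T (mod 2), r = 111001010000010:
  s[0] = (101010101010101)·(111001010000010) mod 2 = 1+0+1+0+0+0+0+0+0+0+0+0+0+0+0 mod 2 = 0
  s[1] = (011001100110011)·(111001010000010) mod 2 = 0+1+1+0+0+1+0+0+0+0+0+0+0+1+0 mod 2 = 0
  s[2] = (000111100001111)·(111001010000010) mod 2 = 0+0+0+0+0+1+0+0+0+0+0+0+0+1+0 mod 2 = 0
  s[3] = (000000011111111)·(111001010000010) mod 2 = 0+0+0+0+0+0+0+1+0+0+0+0+0+1+0 mod 2 = 0
Syndrome = 0000
s = 0: no error detected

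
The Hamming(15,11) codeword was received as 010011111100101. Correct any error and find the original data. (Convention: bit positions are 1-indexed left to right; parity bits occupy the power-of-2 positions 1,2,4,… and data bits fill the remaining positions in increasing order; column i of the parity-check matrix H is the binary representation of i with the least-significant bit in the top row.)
Syndrome s = H · r^T (mod 2), r = 010011111100101:
  s[0] = (101010101010101)·(010011111100101) mod 2 = 0+0+0+0+1+0+1+0+1+0+0+0+1+0+1 mod 2 = 1
  s[1] = (011001100110011)·(010011111100101) mod 2 = 0+1+0+0+0+1+1+0+0+1+0+0+0+0+1 mod 2 = 1
  s[2] = (000111100001111)·(010011111100101) mod 2 = 0+0+0+0+1+1+1+0+0+0+0+0+1+0+1 mod 2 = 1
  s[3] = (000000011111111)·(010011111100101) mod 2 = 0+0+0+0+0+0+0+1+1+1+0+0+1+0+1 mod 2 = 1
Syndrome = 1111
Column 15 of H equals this syndrome → error at bit 15 (1-indexed).
Flip bit 15: 010011111100101 → 010011111100100
Extract data bits at positions {3,5,6,7,9,10,11,12,13,14,15}: 01111100100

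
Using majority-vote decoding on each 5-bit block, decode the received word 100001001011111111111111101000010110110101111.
Split into 5-bit blocks and majority-vote each:
  block 1 = 10000: 1 ones, 4 zeros → 0
  block 2 = 10010: 2 ones, 3 zeros → 0
  block 3 = 11111: 5 ones, 0 zeros → 1
  block 4 = 11111: 5 ones, 0 zeros → 1
  block 5 = 11111: 5 ones, 0 zeros → 1
  block 6 = 01000: 1 ones, 4 zeros → 0
  block 7 = 01011: 3 ones, 2 zeros → 1
  block 8 = 01101: 3 ones, 2 zeros → 1
  block 9 = 01111: 4 ones, 1 zeros → 1
Decoded = 001110111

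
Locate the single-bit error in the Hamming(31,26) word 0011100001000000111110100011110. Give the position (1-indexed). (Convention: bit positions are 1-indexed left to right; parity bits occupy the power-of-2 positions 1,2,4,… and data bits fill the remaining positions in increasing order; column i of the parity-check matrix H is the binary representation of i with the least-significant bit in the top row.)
Syndrome s = H · r^T (mod 2), r = 0011100001000000111110100011110:
  s[0] = (1010101010101010101010101010101)·(0011100001000000111110100011110) mod 2 = 0+0+1+0+1+0+0+0+0+0+0+0+0+0+0+0+1+0+1+0+1+0+1+0+0+0+1+0+1+0+0 mod 2 = 0
  s[1] = (0110011001100110011001100110011)·(0011100001000000111110100011110) mod 2 = 0+0+1+0+0+0+0+0+0+1+0+0+0+0+0+0+0+1+1+0+0+0+1+0+0+0+1+0+0+1+0 mod 2 = 1
  s[2] = (0001111000011110000111100001111)·(0011100001000000111110100011110) mod 2 = 0+0+0+1+1+0+0+0+0+0+0+0+0+0+0+0+0+0+0+1+1+0+1+0+0+0+0+1+1+1+0 mod 2 = 0
  s[3] = (0000000111111110000000011111111)·(0011100001000000111110100011110) mod 2 = 0+0+0+0+0+0+0+0+0+1+0+0+0+0+0+0+0+0+0+0+0+0+0+0+0+0+1+1+1+1+0 mod 2 = 1
  s[4] = (0000000000000001111111111111111)·(0011100001000000111110100011110) mod 2 = 0+0+0+0+0+0+0+0+0+0+0+0+0+0+0+0+1+1+1+1+1+0+1+0+0+0+1+1+1+1+0 mod 2 = 0
Syndrome = 01010
Column i of H is the binary representation of i, so the syndrome is the binary index of the flipped bit.
Read s = 01010 with s[0] as LSB: 0·2^0 + 1·2^1 + 0·2^2 + 1·2^3 + 0·2^4 = 10.
Error is at bit position 10.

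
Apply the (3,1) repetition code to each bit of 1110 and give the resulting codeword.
Repeat each bit 3× and concatenate:
1→111  1→111  1→111  0→000
Codeword = 111111111000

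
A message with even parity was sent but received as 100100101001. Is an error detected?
Sum of received bits: 1+0+0+1+0+0+1+0+1+0+0+1 = 5; 5 mod 2 = 1. Result is 1 ≠ 0 → error detected.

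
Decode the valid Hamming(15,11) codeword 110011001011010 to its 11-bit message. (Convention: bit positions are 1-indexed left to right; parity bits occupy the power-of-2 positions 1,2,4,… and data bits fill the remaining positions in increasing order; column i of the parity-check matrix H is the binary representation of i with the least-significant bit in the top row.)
Parity bits occupy power-of-2 positions; data bits are at positions {3,5,6,7,9,10,11,12,13,14,15} (1-indexed).
Extract: c[3]=0 c[5]=1 c[6]=1 c[7]=0 c[9]=1 c[10]=0 c[11]=1 c[12]=1 c[13]=0 c[14]=1 c[15]=0
Data = 01101011010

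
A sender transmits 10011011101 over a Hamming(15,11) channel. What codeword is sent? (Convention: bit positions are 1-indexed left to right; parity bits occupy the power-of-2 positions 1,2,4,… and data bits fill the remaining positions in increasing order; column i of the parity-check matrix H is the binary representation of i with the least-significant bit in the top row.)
Codeword c = d · G (mod 2), d = 10011011101:
  c[0] = d·G[:,0] = (10011011101)·(11011010101) mod 2 = 1+0+0+1+1+0+1+0+1+0+1 mod 2 = 0
  c[1] = d·G[:,1] = (10011011101)·(10110110011) mod 2 = 1+0+0+1+0+0+1+0+0+0+1 mod 2 = 0
  c[2] = d·G[:,2] = (10011011101)·(10000000000) mod 2 = 1+0+0+0+0+0+0+0+0+0+0 mod 2 = 1
  c[3] = d·G[:,3] = (10011011101)·(01110001111) mod 2 = 0+0+0+1+0+0+0+1+1+0+1 mod 2 = 0
  c[4] = d·G[:,4] = (10011011101)·(01000000000) mod 2 = 0+0+0+0+0+0+0+0+0+0+0 mod 2 = 0
  c[5] = d·G[:,5] = (10011011101)·(00100000000) mod 2 = 0+0+0+0+0+0+0+0+0+0+0 mod 2 = 0
  c[6] = d·G[:,6] = (10011011101)·(00010000000) mod 2 = 0+0+0+1+0+0+0+0+0+0+0 mod 2 = 1
  c[7] = d·G[:,7] = (10011011101)·(00001111111) mod 2 = 0+0+0+0+1+0+1+1+1+0+1 mod 2 = 1
  c[8] = d·G[:,8] = (10011011101)·(00001000000) mod 2 = 0+0+0+0+1+0+0+0+0+0+0 mod 2 = 1
  c[9] = d·G[:,9] = (10011011101)·(00000100000) mod 2 = 0+0+0+0+0+0+0+0+0+0+0 mod 2 = 0
  c[10] = d·G[:,10] = (10011011101)·(00000010000) mod 2 = 0+0+0+0+0+0+1+0+0+0+0 mod 2 = 1
  c[11] = d·G[:,11] = (10011011101)·(00000001000) mod 2 = 0+0+0+0+0+0+0+1+0+0+0 mod 2 = 1
  c[12] = d·G[:,12] = (10011011101)·(00000000100) mod 2 = 0+0+0+0+0+0+0+0+1+0+0 mod 2 = 1
  c[13] = d·G[:,13] = (10011011101)·(00000000010) mod 2 = 0+0+0+0+0+0+0+0+0+0+0 mod 2 = 0
  c[14] = d·G[:,14] = (10011011101)·(00000000001) mod 2 = 0+0+0+0+0+0+0+0+0+0+1 mod 2 = 1
Codeword = 001000111011101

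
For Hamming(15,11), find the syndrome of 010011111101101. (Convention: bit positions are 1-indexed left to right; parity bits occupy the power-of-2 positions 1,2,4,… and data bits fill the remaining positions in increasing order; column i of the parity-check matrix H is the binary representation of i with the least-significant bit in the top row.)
Syndrome s = H · r^T (mod 2), r = 010011111101101:
  s[0] = (101010101010101)·(010011111101101) mod 2 = 0+0+0+0+1+0+1+0+1+0+0+0+1+0+1 mod 2 = 1
  s[1] = (011001100110011)·(010011111101101) mod 2 = 0+1+0+0+0+1+1+0+0+1+0+0+0+0+1 mod 2 = 1
  s[2] = (000111100001111)·(010011111101101) mod 2 = 0+0+0+0+1+1+1+0+0+0+0+1+1+0+1 mod 2 = 0
  s[3] = (000000011111111)·(010011111101101) mod 2 = 0+0+0+0+0+0+0+1+1+1+0+1+1+0+1 mod 2 = 0
Syndrome = 1100
Non-zero syndrome: error at position 3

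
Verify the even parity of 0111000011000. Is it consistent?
Sum of all bits: 0+1+1+1+0+0+0+0+1+1+0+0+0 = 5; 5 mod 2 = 1. Result is 1 → parity error detected.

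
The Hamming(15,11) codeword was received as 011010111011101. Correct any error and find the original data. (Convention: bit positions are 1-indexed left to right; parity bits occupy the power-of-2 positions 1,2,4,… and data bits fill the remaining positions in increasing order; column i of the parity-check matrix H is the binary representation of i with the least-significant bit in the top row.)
Syndrome s = H · r^T (mod 2), r = 011010111011101:
  s[0] = (101010101010101)·(011010111011101) mod 2 = 0+0+1+0+1+0+1+0+1+0+1+0+1+0+1 mod 2 = 1
  s[1] = (011001100110011)·(011010111011101) mod 2 = 0+1+1+0+0+0+1+0+0+0+1+0+0+0+1 mod 2 = 1
  s[2] = (000111100001111)·(011010111011101) mod 2 = 0+0+0+0+1+0+1+0+0+0+0+1+1+0+1 mod 2 = 1
  s[3] = (000000011111111)·(011010111011101) mod 2 = 0+0+0+0+0+0+0+1+1+0+1+1+1+0+1 mod 2 = 0
Syndrome = 1110
Column 7 of H equals this syndrome → error at bit 7 (1-indexed).
Flip bit 7: 011010111011101 → 011010011011101
Extract data bits at positions {3,5,6,7,9,10,11,12,13,14,15}: 11001011101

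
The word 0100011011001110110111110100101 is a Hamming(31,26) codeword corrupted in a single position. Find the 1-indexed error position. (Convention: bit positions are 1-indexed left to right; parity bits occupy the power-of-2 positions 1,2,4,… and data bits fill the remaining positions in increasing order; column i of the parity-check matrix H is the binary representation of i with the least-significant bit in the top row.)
Syndrome s = H · r^T (mod 2), r = 0100011011001110110111110100101:
  s[0] = (1010101010101010101010101010101)·(0100011011001110110111110100101) mod 2 = 0+0+0+0+0+0+1+0+1+0+0+0+1+0+1+0+1+0+0+0+1+0+1+0+0+0+0+0+1+0+1 mod 2 = 1
  s[1] = (0110011001100110011001100110011)·(0100011011001110110111110100101) mod 2 = 0+1+0+0+0+1+1+0+0+1+0+0+0+1+1+0+0+1+0+0+0+1+1+0+0+1+0+0+0+0+1 mod 2 = 1
  s[2] = (0001111000011110000111100001111)·(0100011011001110110111110100101) mod 2 = 0+0+0+0+0+1+1+0+0+0+0+0+1+1+1+0+0+0+0+1+1+1+1+0+0+0+0+0+1+0+1 mod 2 = 1
  s[3] = (0000000111111110000000011111111)·(0100011011001110110111110100101) mod 2 = 0+0+0+0+0+0+0+0+1+1+0+0+1+1+1+0+0+0+0+0+0+0+0+1+0+1+0+0+1+0+1 mod 2 = 1
  s[4] = (0000000000000001111111111111111)·(0100011011001110110111110100101) mod 2 = 0+0+0+0+0+0+0+0+0+0+0+0+0+0+0+0+1+1+0+1+1+1+1+1+0+1+0+0+1+0+1 mod 2 = 0
Syndrome = 11110
Column i of H is the binary representation of i, so the syndrome is the binary index of the flipped bit.
Read s = 11110 with s[0] as LSB: 1·2^0 + 1·2^1 + 1·2^2 + 1·2^3 + 0·2^4 = 15.
Error is at bit position 15.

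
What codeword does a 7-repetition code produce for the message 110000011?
Repeat each bit 7× and concatenate:
1→1111111  1→1111111  0→0000000  0→0000000  0→0000000  0→0000000  0→0000000  1→1111111  1→1111111
Codeword = 111111111111110000000000000000000000000000000000011111111111111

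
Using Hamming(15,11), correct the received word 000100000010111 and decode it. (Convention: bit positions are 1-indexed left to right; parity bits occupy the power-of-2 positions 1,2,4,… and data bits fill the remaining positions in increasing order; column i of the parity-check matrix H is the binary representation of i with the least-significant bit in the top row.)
Syndrome s = H · r^T (mod 2), r = 000100000010111:
  s[0] = (101010101010101)·(000100000010111) mod 2 = 0+0+0+0+0+0+0+0+0+0+1+0+1+0+1 mod 2 = 1
  s[1] = (011001100110011)·(000100000010111) mod 2 = 0+0+0+0+0+0+0+0+0+0+1+0+0+1+1 mod 2 = 1
  s[2] = (000111100001111)·(000100000010111) mod 2 = 0+0+0+1+0+0+0+0+0+0+0+0+1+1+1 mod 2 = 0
  s[3] = (000000011111111)·(000100000010111) mod 2 = 0+0+0+0+0+0+0+0+0+0+1+0+1+1+1 mod 2 = 0
Syndrome = 1100
Column 3 of H equals this syndrome → error at bit 3 (1-indexed).
Flip bit 3: 000100000010111 → 001100000010111
Extract data bits at positions {3,5,6,7,9,10,11,12,13,14,15}: 10000010111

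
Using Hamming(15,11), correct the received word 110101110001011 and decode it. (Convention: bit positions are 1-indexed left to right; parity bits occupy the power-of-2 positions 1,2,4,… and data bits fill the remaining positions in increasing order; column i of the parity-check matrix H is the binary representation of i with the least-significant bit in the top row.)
Syndrome s = H · r^T (mod 2), r = 110101110001011:
  s[0] = (101010101010101)·(110101110001011) mod 2 = 1+0+0+0+0+0+1+0+0+0+0+0+0+0+1 mod 2 = 1
  s[1] = (011001100110011)·(110101110001011) mod 2 = 0+1+0+0+0+1+1+0+0+0+0+0+0+1+1 mod 2 = 1
  s[2] = (000111100001111)·(110101110001011) mod 2 = 0+0+0+1+0+1+1+0+0+0+0+1+0+1+1 mod 2 = 0
  s[3] = (000000011111111)·(110101110001011) mod 2 = 0+0+0+0+0+0+0+1+0+0+0+1+0+1+1 mod 2 = 0
Syndrome = 1100
Column 3 of H equals this syndrome → error at bit 3 (1-indexed).
Flip bit 3: 110101110001011 → 111101110001011
Extract data bits at positions {3,5,6,7,9,10,11,12,13,14,15}: 10110001011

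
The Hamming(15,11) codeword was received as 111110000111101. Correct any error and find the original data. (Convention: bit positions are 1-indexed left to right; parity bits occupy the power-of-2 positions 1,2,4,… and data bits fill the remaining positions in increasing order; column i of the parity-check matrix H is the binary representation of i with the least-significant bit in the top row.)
Syndrome s = H · r^T (mod 2), r = 111110000111101:
  s[0] = (101010101010101)·(111110000111101) mod 2 = 1+0+1+0+1+0+0+0+0+0+1+0+1+0+1 mod 2 = 0
  s[1] = (011001100110011)·(111110000111101) mod 2 = 0+1+1+0+0+0+0+0+0+1+1+0+0+0+1 mod 2 = 1
  s[2] = (000111100001111)·(111110000111101) mod 2 = 0+0+0+1+1+0+0+0+0+0+0+1+1+0+1 mod 2 = 1
  s[3] = (000000011111111)·(111110000111101) mod 2 = 0+0+0+0+0+0+0+0+0+1+1+1+1+0+1 mod 2 = 1
Syndrome = 0111
Column 14 of H equals this syndrome → error at bit 14 (1-indexed).
Flip bit 14: 111110000111101 → 111110000111111
Extract data bits at positions {3,5,6,7,9,10,11,12,13,14,15}: 11000111111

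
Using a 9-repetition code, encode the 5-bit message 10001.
Repeat each bit 9× and concatenate:
1→111111111  0→000000000  0→000000000  0→000000000  1→111111111
Codeword = 111111111000000000000000000000000000111111111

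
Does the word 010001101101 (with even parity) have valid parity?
Sum of all bits: 0+1+0+0+0+1+1+0+1+1+0+1 = 6; 6 mod 2 = 0. Result is 0 → valid parity.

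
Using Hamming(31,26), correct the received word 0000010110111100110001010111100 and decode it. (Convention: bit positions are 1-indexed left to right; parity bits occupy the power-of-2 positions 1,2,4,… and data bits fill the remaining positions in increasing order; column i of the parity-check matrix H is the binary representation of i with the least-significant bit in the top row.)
Syndrome s = H · r^T (mod 2), r = 0000010110111100110001010111100:
  s[0] = (1010101010101010101010101010101)·(0000010110111100110001010111100) mod 2 = 0+0+0+0+0+0+0+0+1+0+1+0+1+0+0+0+1+0+0+0+0+0+0+0+0+0+1+0+1+0+0 mod 2 = 0
  s[1] = (0110011001100110011001100110011)·(0000010110111100110001010111100) mod 2 = 0+0+0+0+0+1+0+0+0+0+1+0+0+1+0+0+0+1+0+0+0+1+0+0+0+1+1+0+0+0+0 mod 2 = 1
  s[2] = (0001111000011110000111100001111)·(0000010110111100110001010111100) mod 2 = 0+0+0+0+0+1+0+0+0+0+0+1+1+1+0+0+0+0+0+0+0+1+0+0+0+0+0+1+1+0+0 mod 2 = 1
  s[3] = (0000000111111110000000011111111)·(0000010110111100110001010111100) mod 2 = 0+0+0+0+0+0+0+1+1+0+1+1+1+1+0+0+0+0+0+0+0+0+0+1+0+1+1+1+1+0+0 mod 2 = 1
  s[4] = (0000000000000001111111111111111)·(0000010110111100110001010111100) mod 2 = 0+0+0+0+0+0+0+0+0+0+0+0+0+0+0+0+1+1+0+0+0+1+0+1+0+1+1+1+1+0+0 mod 2 = 0
Syndrome = 01110
Column 14 of H equals this syndrome → error at bit 14 (1-indexed).
Flip bit 14: 0000010110111100110001010111100 → 0000010110111000110001010111100
Extract data bits at positions {3,5,6,7,9,10,11,12,13,14,15,17,18,19,20,21,22,23,24,25,26,27,28,29,30,31}: 00101011100110001010111100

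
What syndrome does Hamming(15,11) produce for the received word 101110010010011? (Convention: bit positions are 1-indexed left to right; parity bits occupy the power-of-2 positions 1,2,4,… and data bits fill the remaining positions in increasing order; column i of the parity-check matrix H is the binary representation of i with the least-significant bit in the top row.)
Syndrome s = H · r^T (mod 2), r = 101110010010011:
  s[0] = (101010101010101)·(101110010010011) mod 2 = 1+0+1+0+1+0+0+0+0+0+1+0+0+0+1 mod 2 = 1
  s[1] = (011001100110011)·(101110010010011) mod 2 = 0+0+1+0+0+0+0+0+0+0+1+0+0+1+1 mod 2 = 0
  s[2] = (000111100001111)·(101110010010011) mod 2 = 0+0+0+1+1+0+0+0+0+0+0+0+0+1+1 mod 2 = 0
  s[3] = (000000011111111)·(101110010010011) mod 2 = 0+0+0+0+0+0+0+1+0+0+1+0+0+1+1 mod 2 = 0
Syndrome = 1000
Non-zero syndrome: error at position 1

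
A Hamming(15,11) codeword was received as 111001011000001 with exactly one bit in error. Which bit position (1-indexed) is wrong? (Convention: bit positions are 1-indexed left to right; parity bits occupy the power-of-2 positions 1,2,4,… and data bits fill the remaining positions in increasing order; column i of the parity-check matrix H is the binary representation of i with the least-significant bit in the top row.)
Syndrome s = H · r^T (mod 2), r = 111001011000001:
  s[0] = (101010101010101)·(111001011000001) mod 2 = 1+0+1+0+0+0+0+0+1+0+0+0+0+0+1 mod 2 = 0
  s[1] = (011001100110011)·(111001011000001) mod 2 = 0+1+1+0+0+1+0+0+0+0+0+0+0+0+1 mod 2 = 0
  s[2] = (000111100001111)·(111001011000001) mod 2 = 0+0+0+0+0+1+0+0+0+0+0+0+0+0+1 mod 2 = 0
  s[3] = (000000011111111)·(111001011000001) mod 2 = 0+0+0+0+0+0+0+1+1+0+0+0+0+0+1 mod 2 = 1
Syndrome = 0001
Column i of H is the binary representation of i, so the syndrome is the binary index of the flipped bit.
Read s = 0001 with s[0] as LSB: 0·2^0 + 0·2^1 + 0·2^2 + 1·2^3 = 8.
Error is at bit position 8.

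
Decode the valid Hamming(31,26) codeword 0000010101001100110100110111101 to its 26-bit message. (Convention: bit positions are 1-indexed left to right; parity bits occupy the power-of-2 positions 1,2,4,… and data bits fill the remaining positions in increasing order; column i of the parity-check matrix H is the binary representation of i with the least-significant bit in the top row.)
Parity bits occupy power-of-2 positions; data bits are at positions {3,5,6,7,9,10,11,12,13,14,15,17,18,19,20,21,22,23,24,25,26,27,28,29,30,31} (1-indexed).
Extract: c[3]=0 c[5]=0 c[6]=1 c[7]=0 c[9]=0 c[10]=1 c[11]=0 c[12]=0 c[13]=1 c[14]=1 c[15]=0 c[17]=1 c[18]=1 c[19]=0 c[20]=1 c[21]=0 c[22]=0 c[23]=1 c[24]=1 c[25]=0 c[26]=1 c[27]=1 c[28]=1 c[29]=1 c[30]=0 c[31]=1
Data = 00100100110110100110111101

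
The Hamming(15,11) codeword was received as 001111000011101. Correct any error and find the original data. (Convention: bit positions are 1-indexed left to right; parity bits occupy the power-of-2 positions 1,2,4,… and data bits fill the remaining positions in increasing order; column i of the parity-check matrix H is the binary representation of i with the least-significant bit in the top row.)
Syndrome s = H · r^T (mod 2), r = 001111000011101:
  s[0] = (101010101010101)·(001111000011101) mod 2 = 0+0+1+0+1+0+0+0+0+0+1+0+1+0+1 mod 2 = 1
  s[1] = (011001100110011)·(001111000011101) mod 2 = 0+0+1+0+0+1+0+0+0+0+1+0+0+0+1 mod 2 = 0
  s[2] = (000111100001111)·(001111000011101) mod 2 = 0+0+0+1+1+1+0+0+0+0+0+1+1+0+1 mod 2 = 0
  s[3] = (000000011111111)·(001111000011101) mod 2 = 0+0+0+0+0+0+0+0+0+0+1+1+1+0+1 mod 2 = 0
Syndrome = 1000
Column 1 of H equals this syndrome → error at bit 1 (1-indexed).
Flip bit 1: 001111000011101 → 101111000011101
Extract data bits at positions {3,5,6,7,9,10,11,12,13,14,15}: 11100011101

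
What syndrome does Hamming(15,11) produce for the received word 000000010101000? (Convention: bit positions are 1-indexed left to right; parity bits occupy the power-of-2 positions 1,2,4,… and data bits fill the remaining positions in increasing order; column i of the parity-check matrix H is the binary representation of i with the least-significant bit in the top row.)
Syndrome s = H · r^T (mod 2), r = 000000010101000:
  s[0] = (101010101010101)·(000000010101000) mod 2 = 0+0+0+0+0+0+0+0+0+0+0+0+0+0+0 mod 2 = 0
  s[1] = (011001100110011)·(000000010101000) mod 2 = 0+0+0+0+0+0+0+0+0+1+0+0+0+0+0 mod 2 = 1
  s[2] = (000111100001111)·(000000010101000) mod 2 = 0+0+0+0+0+0+0+0+0+0+0+1+0+0+0 mod 2 = 1
  s[3] = (000000011111111)·(000000010101000) mod 2 = 0+0+0+0+0+0+0+1+0+1+0+1+0+0+0 mod 2 = 1
Syndrome = 0111
Non-zero syndrome: error at position 14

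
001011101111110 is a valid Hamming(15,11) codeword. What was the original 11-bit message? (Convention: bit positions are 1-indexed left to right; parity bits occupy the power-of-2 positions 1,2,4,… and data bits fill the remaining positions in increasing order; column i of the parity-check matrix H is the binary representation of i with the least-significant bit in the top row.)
Parity bits occupy power-of-2 positions; data bits are at positions {3,5,6,7,9,10,11,12,13,14,15} (1-indexed).
Extract: c[3]=1 c[5]=1 c[6]=1 c[7]=1 c[9]=1 c[10]=1 c[11]=1 c[12]=1 c[13]=1 c[14]=1 c[15]=0
Data = 11111111110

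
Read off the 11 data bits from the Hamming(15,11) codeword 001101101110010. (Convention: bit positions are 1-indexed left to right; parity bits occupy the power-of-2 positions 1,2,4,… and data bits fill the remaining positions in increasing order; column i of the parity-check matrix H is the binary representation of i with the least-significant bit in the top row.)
Parity bits occupy power-of-2 positions; data bits are at positions {3,5,6,7,9,10,11,12,13,14,15} (1-indexed).
Extract: c[3]=1 c[5]=0 c[6]=1 c[7]=1 c[9]=1 c[10]=1 c[11]=1 c[12]=0 c[13]=0 c[14]=1 c[15]=0
Data = 10111110010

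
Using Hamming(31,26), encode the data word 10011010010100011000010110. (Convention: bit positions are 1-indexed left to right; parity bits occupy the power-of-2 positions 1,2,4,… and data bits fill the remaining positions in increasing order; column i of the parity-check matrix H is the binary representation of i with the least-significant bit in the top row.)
Codeword c = d · G (mod 2), d = 10011010010100011000010110:
  c[0] = d·G[:,0] = (10011010010100011000010110)·(11011010101101010101010101) mod 2 = 1+0+0+1+1+0+1+0+0+0+0+1+0+0+0+1+0+0+0+0+0+1+0+1+0+0 mod 2 = 0
  c[1] = d·G[:,1] = (10011010010100011000010110)·(10110110011011001100110011) mod 2 = 1+0+0+1+0+0+1+0+0+1+0+0+0+0+0+0+1+0+0+0+0+1+0+0+1+0 mod 2 = 1
  c[2] = d·G[:,2] = (10011010010100011000010110)·(10000000000000000000000000) mod 2 = 1+0+0+0+0+0+0+0+0+0+0+0+0+0+0+0+0+0+0+0+0+0+0+0+0+0 mod 2 = 1
  c[3] = d·G[:,3] = (10011010010100011000010110)·(01110001111000111100001111) mod 2 = 0+0+0+1+0+0+0+0+0+1+0+0+0+0+0+1+1+0+0+0+0+0+0+1+1+0 mod 2 = 0
  c[4] = d·G[:,4] = (10011010010100011000010110)·(01000000000000000000000000) mod 2 = 0+0+0+0+0+0+0+0+0+0+0+0+0+0+0+0+0+0+0+0+0+0+0+0+0+0 mod 2 = 0
  c[5] = d·G[:,5] = (10011010010100011000010110)·(00100000000000000000000000) mod 2 = 0+0+0+0+0+0+0+0+0+0+0+0+0+0+0+0+0+0+0+0+0+0+0+0+0+0 mod 2 = 0
  c[6] = d·G[:,6] = (10011010010100011000010110)·(00010000000000000000000000) mod 2 = 0+0+0+1+0+0+0+0+0+0+0+0+0+0+0+0+0+0+0+0+0+0+0+0+0+0 mod 2 = 1
  c[7] = d·G[:,7] = (10011010010100011000010110)·(00001111111000000011111111) mod 2 = 0+0+0+0+1+0+1+0+0+1+0+0+0+0+0+0+0+0+0+0+0+1+0+1+1+0 mod 2 = 0
  c[8] = d·G[:,8] = (10011010010100011000010110)·(00001000000000000000000000) mod 2 = 0+0+0+0+1+0+0+0+0+0+0+0+0+0+0+0+0+0+0+0+0+0+0+0+0+0 mod 2 = 1
  c[9] = d·G[:,9] = (10011010010100011000010110)·(00000100000000000000000000) mod 2 = 0+0+0+0+0+0+0+0+0+0+0+0+0+0+0+0+0+0+0+0+0+0+0+0+0+0 mod 2 = 0
  c[10] = d·G[:,10] = (10011010010100011000010110)·(00000010000000000000000000) mod 2 = 0+0+0+0+0+0+1+0+0+0+0+0+0+0+0+0+0+0+0+0+0+0+0+0+0+0 mod 2 = 1
  c[11] = d·G[:,11] = (10011010010100011000010110)·(00000001000000000000000000) mod 2 = 0+0+0+0+0+0+0+0+0+0+0+0+0+0+0+0+0+0+0+0+0+0+0+0+0+0 mod 2 = 0
  c[12] = d·G[:,12] = (10011010010100011000010110)·(00000000100000000000000000) mod 2 = 0+0+0+0+0+0+0+0+0+0+0+0+0+0+0+0+0+0+0+0+0+0+0+0+0+0 mod 2 = 0
  c[13] = d·G[:,13] = (10011010010100011000010110)·(00000000010000000000000000) mod 2 = 0+0+0+0+0+0+0+0+0+1+0+0+0+0+0+0+0+0+0+0+0+0+0+0+0+0 mod 2 = 1
  c[14] = d·G[:,14] = (10011010010100011000010110)·(00000000001000000000000000) mod 2 = 0+0+0+0+0+0+0+0+0+0+0+0+0+0+0+0+0+0+0+0+0+0+0+0+0+0 mod 2 = 0
  c[15] = d·G[:,15] = (10011010010100011000010110)·(00000000000111111111111111) mod 2 = 0+0+0+0+0+0+0+0+0+0+0+1+0+0+0+1+1+0+0+0+0+1+0+1+1+0 mod 2 = 0
  c[16] = d·G[:,16] = (10011010010100011000010110)·(00000000000100000000000000) mod 2 = 0+0+0+0+0+0+0+0+0+0+0+1+0+0+0+0+0+0+0+0+0+0+0+0+0+0 mod 2 = 1
  c[17] = d·G[:,17] = (10011010010100011000010110)·(00000000000010000000000000) mod 2 = 0+0+0+0+0+0+0+0+0+0+0+0+0+0+0+0+0+0+0+0+0+0+0+0+0+0 mod 2 = 0
  c[18] = d·G[:,18] = (10011010010100011000010110)·(00000000000001000000000000) mod 2 = 0+0+0+0+0+0+0+0+0+0+0+0+0+0+0+0+0+0+0+0+0+0+0+0+0+0 mod 2 = 0
  c[19] = d·G[:,19] = (10011010010100011000010110)·(00000000000000100000000000) mod 2 = 0+0+0+0+0+0+0+0+0+0+0+0+0+0+0+0+0+0+0+0+0+0+0+0+0+0 mod 2 = 0
  c[20] = d·G[:,20] = (10011010010100011000010110)·(00000000000000010000000000) mod 2 = 0+0+0+0+0+0+0+0+0+0+0+0+0+0+0+1+0+0+0+0+0+0+0+0+0+0 mod 2 = 1
  c[21] = d·G[:,21] = (10011010010100011000010110)·(00000000000000001000000000) mod 2 = 0+0+0+0+0+0+0+0+0+0+0+0+0+0+0+0+1+0+0+0+0+0+0+0+0+0 mod 2 = 1
  c[22] = d·G[:,22] = (10011010010100011000010110)·(00000000000000000100000000) mod 2 = 0+0+0+0+0+0+0+0+0+0+0+0+0+0+0+0+0+0+0+0+0+0+0+0+0+0 mod 2 = 0
  c[23] = d·G[:,23] = (10011010010100011000010110)·(00000000000000000010000000) mod 2 = 0+0+0+0+0+0+0+0+0+0+0+0+0+0+0+0+0+0+0+0+0+0+0+0+0+0 mod 2 = 0
  c[24] = d·G[:,24] = (10011010010100011000010110)·(00000000000000000001000000) mod 2 = 0+0+0+0+0+0+0+0+0+0+0+0+0+0+0+0+0+0+0+0+0+0+0+0+0+0 mod 2 = 0
  c[25] = d·G[:,25] = (10011010010100011000010110)·(00000000000000000000100000) mod 2 = 0+0+0+0+0+0+0+0+0+0+0+0+0+0+0+0+0+0+0+0+0+0+0+0+0+0 mod 2 = 0
  c[26] = d·G[:,26] = (10011010010100011000010110)·(00000000000000000000010000) mod 2 = 0+0+0+0+0+0+0+0+0+0+0+0+0+0+0+0+0+0+0+0+0+1+0+0+0+0 mod 2 = 1
  c[27] = d·G[:,27] = (10011010010100011000010110)·(00000000000000000000001000) mod 2 = 0+0+0+0+0+0+0+0+0+0+0+0+0+0+0+0+0+0+0+0+0+0+0+0+0+0 mod 2 = 0
  c[28] = d·G[:,28] = (10011010010100011000010110)·(00000000000000000000000100) mod 2 = 0+0+0+0+0+0+0+0+0+0+0+0+0+0+0+0+0+0+0+0+0+0+0+1+0+0 mod 2 = 1
  c[29] = d·G[:,29] = (10011010010100011000010110)·(00000000000000000000000010) mod 2 = 0+0+0+0+0+0+0+0+0+0+0+0+0+0+0+0+0+0+0+0+0+0+0+0+1+0 mod 2 = 1
  c[30] = d·G[:,30] = (10011010010100011000010110)·(00000000000000000000000001) mod 2 = 0+0+0+0+0+0+0+0+0+0+0+0+0+0+0+0+0+0+0+0+0+0+0+0+0+0 mod 2 = 0
Codeword = 0110001010100100100011000010110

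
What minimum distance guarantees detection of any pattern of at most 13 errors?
Detecting e errors requires d_min ≥ e + 1 = 13 + 1 = 14.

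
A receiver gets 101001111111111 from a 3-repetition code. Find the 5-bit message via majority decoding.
Split into 3-bit blocks and majority-vote each:
  block 1 = 101: 2 ones, 1 zeros → 1
  block 2 = 001: 1 ones, 2 zeros → 0
  block 3 = 111: 3 ones, 0 zeros → 1
  block 4 = 111: 3 ones, 0 zeros → 1
  block 5 = 111: 3 ones, 0 zeros → 1
Decoded = 10111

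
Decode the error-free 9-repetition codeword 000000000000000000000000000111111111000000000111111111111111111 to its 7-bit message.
Split into 9-bit blocks: 000000000 000000000 000000000 111111111 000000000 111111111 111111111
Data = 0001011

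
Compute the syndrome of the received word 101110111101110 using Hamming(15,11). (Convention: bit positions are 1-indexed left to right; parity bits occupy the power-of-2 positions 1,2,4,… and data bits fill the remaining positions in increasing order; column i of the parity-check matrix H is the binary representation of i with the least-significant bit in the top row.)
Syndrome s = H · r^T (mod 2), r = 101110111101110:
  s[0] = (101010101010101)·(101110111101110) mod 2 = 1+0+1+0+1+0+1+0+1+0+0+0+1+0+0 mod 2 = 0
  s[1] = (011001100110011)·(101110111101110) mod 2 = 0+0+1+0+0+0+1+0+0+1+0+0+0+1+0 mod 2 = 0
  s[2] = (000111100001111)·(101110111101110) mod 2 = 0+0+0+1+1+0+1+0+0+0+0+1+1+1+0 mod 2 = 0
  s[3] = (000000011111111)·(101110111101110) mod 2 = 0+0+0+0+0+0+0+1+1+1+0+1+1+1+0 mod 2 = 0
Syndrome = 0000
s = 0: no error detected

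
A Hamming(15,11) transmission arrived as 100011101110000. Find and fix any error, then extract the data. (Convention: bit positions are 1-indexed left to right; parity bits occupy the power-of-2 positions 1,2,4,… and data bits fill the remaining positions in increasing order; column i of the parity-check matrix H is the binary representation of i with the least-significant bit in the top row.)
Syndrome s = H · r^T (mod 2), r = 100011101110000:
  s[0] = (101010101010101)·(100011101110000) mod 2 = 1+0+0+0+1+0+1+0+1+0+1+0+0+0+0 mod 2 = 1
  s[1] = (011001100110011)·(100011101110000) mod 2 = 0+0+0+0+0+1+1+0+0+1+1+0+0+0+0 mod 2 = 0
  s[2] = (000111100001111)·(100011101110000) mod 2 = 0+0+0+0+1+1+1+0+0+0+0+0+0+0+0 mod 2 = 1
  s[3] = (000000011111111)·(100011101110000) mod 2 = 0+0+0+0+0+0+0+0+1+1+1+0+0+0+0 mod 2 = 1
Syndrome = 1011
Column 13 of H equals this syndrome → error at bit 13 (1-indexed).
Flip bit 13: 100011101110000 → 100011101110100
Extract data bits at positions {3,5,6,7,9,10,11,12,13,14,15}: 01111110100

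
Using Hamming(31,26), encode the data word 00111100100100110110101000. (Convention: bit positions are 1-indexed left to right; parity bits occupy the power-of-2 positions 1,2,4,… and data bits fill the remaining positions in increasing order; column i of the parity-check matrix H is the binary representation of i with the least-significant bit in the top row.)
Codeword c = d · G (mod 2), d = 00111100100100110110101000:
  c[0] = d·G[:,0] = (00111100100100110110101000)·(11011010101101010101010101) mod 2 = 0+0+0+1+1+0+0+0+1+0+0+1+0+0+0+1+0+1+0+0+0+0+0+0+0+0 mod 2 = 0
  c[1] = d·G[:,1] = (00111100100100110110101000)·(10110110011011001100110011) mod 2 = 0+0+1+1+0+1+0+0+0+0+0+0+0+0+0+0+0+1+0+0+1+0+0+0+0+0 mod 2 = 1
  c[2] = d·G[:,2] = (00111100100100110110101000)·(10000000000000000000000000) mod 2 = 0+0+0+0+0+0+0+0+0+0+0+0+0+0+0+0+0+0+0+0+0+0+0+0+0+0 mod 2 = 0
  c[3] = d·G[:,3] = (00111100100100110110101000)·(01110001111000111100001111) mod 2 = 0+0+1+1+0+0+0+0+1+0+0+0+0+0+1+1+0+1+0+0+0+0+1+0+0+0 mod 2 = 1
  c[4] = d·G[:,4] = (00111100100100110110101000)·(01000000000000000000000000) mod 2 = 0+0+0+0+0+0+0+0+0+0+0+0+0+0+0+0+0+0+0+0+0+0+0+0+0+0 mod 2 = 0
  c[5] = d·G[:,5] = (00111100100100110110101000)·(00100000000000000000000000) mod 2 = 0+0+1+0+0+0+0+0+0+0+0+0+0+0+0+0+0+0+0+0+0+0+0+0+0+0 mod 2 = 1
  c[6] = d·G[:,6] = (00111100100100110110101000)·(00010000000000000000000000) mod 2 = 0+0+0+1+0+0+0+0+0+0+0+0+0+0+0+0+0+0+0+0+0+0+0+0+0+0 mod 2 = 1
  c[7] = d·G[:,7] = (00111100100100110110101000)·(00001111111000000011111111) mod 2 = 0+0+0+0+1+1+0+0+1+0+0+0+0+0+0+0+0+0+1+0+1+0+1+0+0+0 mod 2 = 0
  c[8] = d·G[:,8] = (00111100100100110110101000)·(00001000000000000000000000) mod 2 = 0+0+0+0+1+0+0+0+0+0+0+0+0+0+0+0+0+0+0+0+0+0+0+0+0+0 mod 2 = 1
  c[9] = d·G[:,9] = (00111100100100110110101000)·(00000100000000000000000000) mod 2 = 0+0+0+0+0+1+0+0+0+0+0+0+0+0+0+0+0+0+0+0+0+0+0+0+0+0 mod 2 = 1
  c[10] = d·G[:,10] = (00111100100100110110101000)·(00000010000000000000000000) mod 2 = 0+0+0+0+0+0+0+0+0+0+0+0+0+0+0+0+0+0+0+0+0+0+0+0+0+0 mod 2 = 0
  c[11] = d·G[:,11] = (00111100100100110110101000)·(00000001000000000000000000) mod 2 = 0+0+0+0+0+0+0+0+0+0+0+0+0+0+0+0+0+0+0+0+0+0+0+0+0+0 mod 2 = 0
  c[12] = d·G[:,12] = (00111100100100110110101000)·(00000000100000000000000000) mod 2 = 0+0+0+0+0+0+0+0+1+0+0+0+0+0+0+0+0+0+0+0+0+0+0+0+0+0 mod 2 = 1
  c[13] = d·G[:,13] = (00111100100100110110101000)·(00000000010000000000000000) mod 2 = 0+0+0+0+0+0+0+0+0+0+0+0+0+0+0+0+0+0+0+0+0+0+0+0+0+0 mod 2 = 0
  c[14] = d·G[:,14] = (00111100100100110110101000)·(00000000001000000000000000) mod 2 = 0+0+0+0+0+0+0+0+0+0+0+0+0+0+0+0+0+0+0+0+0+0+0+0+0+0 mod 2 = 0
  c[15] = d·G[:,15] = (00111100100100110110101000)·(00000000000111111111111111) mod 2 = 0+0+0+0+0+0+0+0+0+0+0+1+0+0+1+1+0+1+1+0+1+0+1+0+0+0 mod 2 = 1
  c[16] = d·G[:,16] = (00111100100100110110101000)·(00000000000100000000000000) mod 2 = 0+0+0+0+0+0+0+0+0+0+0+1+0+0+0+0+0+0+0+0+0+0+0+0+0+0 mod 2 = 1
  c[17] = d·G[:,17] = (00111100100100110110101000)·(00000000000010000000000000) mod 2 = 0+0+0+0+0+0+0+0+0+0+0+0+0+0+0+0+0+0+0+0+0+0+0+0+0+0 mod 2 = 0
  c[18] = d·G[:,18] = (00111100100100110110101000)·(00000000000001000000000000) mod 2 = 0+0+0+0+0+0+0+0+0+0+0+0+0+0+0+0+0+0+0+0+0+0+0+0+0+0 mod 2 = 0
  c[19] = d·G[:,19] = (00111100100100110110101000)·(00000000000000100000000000) mod 2 = 0+0+0+0+0+0+0+0+0+0+0+0+0+0+1+0+0+0+0+0+0+0+0+0+0+0 mod 2 = 1
  c[20] = d·G[:,20] = (00111100100100110110101000)·(00000000000000010000000000) mod 2 = 0+0+0+0+0+0+0+0+0+0+0+0+0+0+0+1+0+0+0+0+0+0+0+0+0+0 mod 2 = 1
  c[21] = d·G[:,21] = (00111100100100110110101000)·(00000000000000001000000000) mod 2 = 0+0+0+0+0+0+0+0+0+0+0+0+0+0+0+0+0+0+0+0+0+0+0+0+0+0 mod 2 = 0
  c[22] = d·G[:,22] = (00111100100100110110101000)·(00000000000000000100000000) mod 2 = 0+0+0+0+0+0+0+0+0+0+0+0+0+0+0+0+0+1+0+0+0+0+0+0+0+0 mod 2 = 1
  c[23] = d·G[:,23] = (00111100100100110110101000)·(00000000000000000010000000) mod 2 = 0+0+0+0+0+0+0+0+0+0+0+0+0+0+0+0+0+0+1+0+0+0+0+0+0+0 mod 2 = 1
  c[24] = d·G[:,24] = (00111100100100110110101000)·(00000000000000000001000000) mod 2 = 0+0+0+0+0+0+0+0+0+0+0+0+0+0+0+0+0+0+0+0+0+0+0+0+0+0 mod 2 = 0
  c[25] = d·G[:,25] = (00111100100100110110101000)·(00000000000000000000100000) mod 2 = 0+0+0+0+0+0+0+0+0+0+0+0+0+0+0+0+0+0+0+0+1+0+0+0+0+0 mod 2 = 1
  c[26] = d·G[:,26] = (00111100100100110110101000)·(00000000000000000000010000) mod 2 = 0+0+0+0+0+0+0+0+0+0+0+0+0+0+0+0+0+0+0+0+0+0+0+0+0+0 mod 2 = 0
  c[27] = d·G[:,27] = (00111100100100110110101000)·(00000000000000000000001000) mod 2 = 0+0+0+0+0+0+0+0+0+0+0+0+0+0+0+0+0+0+0+0+0+0+1+0+0+0 mod 2 = 1
  c[28] = d·G[:,28] = (00111100100100110110101000)·(00000000000000000000000100) mod 2 = 0+0+0+0+0+0+0+0+0+0+0+0+0+0+0+0+0+0+0+0+0+0+0+0+0+0 mod 2 = 0
  c[29] = d·G[:,29] = (00111100100100110110101000)·(00000000000000000000000010) mod 2 = 0+0+0+0+0+0+0+0+0+0+0+0+0+0+0+0+0+0+0+0+0+0+0+0+0+0 mod 2 = 0
  c[30] = d·G[:,30] = (00111100100100110110101000)·(00000000000000000000000001) mod 2 = 0+0+0+0+0+0+0+0+0+0+0+0+0+0+0+0+0+0+0+0+0+0+0+0+0+0 mod 2 = 0
Codeword = 0101011011001001100110110101000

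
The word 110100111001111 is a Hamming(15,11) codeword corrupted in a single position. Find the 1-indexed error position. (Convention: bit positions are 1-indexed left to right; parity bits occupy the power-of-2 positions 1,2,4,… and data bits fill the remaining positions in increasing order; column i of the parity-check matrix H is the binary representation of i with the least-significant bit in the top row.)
Syndrome s = H · r^T (mod 2), r = 110100111001111:
  s[0] = (101010101010101)·(110100111001111) mod 2 = 1+0+0+0+0+0+1+0+1+0+0+0+1+0+1 mod 2 = 1
  s[1] = (011001100110011)·(110100111001111) mod 2 = 0+1+0+0+0+0+1+0+0+0+0+0+0+1+1 mod 2 = 0
  s[2] = (000111100001111)·(110100111001111) mod 2 = 0+0+0+1+0+0+1+0+0+0+0+1+1+1+1 mod 2 = 0
  s[3] = (000000011111111)·(110100111001111) mod 2 = 0+0+0+0+0+0+0+1+1+0+0+1+1+1+1 mod 2 = 0
Syndrome = 1000
Column i of H is the binary representation of i, so the syndrome is the binary index of the flipped bit.
Read s = 1000 with s[0] as LSB: 1·2^0 + 0·2^1 + 0·2^2 + 0·2^3 = 1.
Error is at bit position 1.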